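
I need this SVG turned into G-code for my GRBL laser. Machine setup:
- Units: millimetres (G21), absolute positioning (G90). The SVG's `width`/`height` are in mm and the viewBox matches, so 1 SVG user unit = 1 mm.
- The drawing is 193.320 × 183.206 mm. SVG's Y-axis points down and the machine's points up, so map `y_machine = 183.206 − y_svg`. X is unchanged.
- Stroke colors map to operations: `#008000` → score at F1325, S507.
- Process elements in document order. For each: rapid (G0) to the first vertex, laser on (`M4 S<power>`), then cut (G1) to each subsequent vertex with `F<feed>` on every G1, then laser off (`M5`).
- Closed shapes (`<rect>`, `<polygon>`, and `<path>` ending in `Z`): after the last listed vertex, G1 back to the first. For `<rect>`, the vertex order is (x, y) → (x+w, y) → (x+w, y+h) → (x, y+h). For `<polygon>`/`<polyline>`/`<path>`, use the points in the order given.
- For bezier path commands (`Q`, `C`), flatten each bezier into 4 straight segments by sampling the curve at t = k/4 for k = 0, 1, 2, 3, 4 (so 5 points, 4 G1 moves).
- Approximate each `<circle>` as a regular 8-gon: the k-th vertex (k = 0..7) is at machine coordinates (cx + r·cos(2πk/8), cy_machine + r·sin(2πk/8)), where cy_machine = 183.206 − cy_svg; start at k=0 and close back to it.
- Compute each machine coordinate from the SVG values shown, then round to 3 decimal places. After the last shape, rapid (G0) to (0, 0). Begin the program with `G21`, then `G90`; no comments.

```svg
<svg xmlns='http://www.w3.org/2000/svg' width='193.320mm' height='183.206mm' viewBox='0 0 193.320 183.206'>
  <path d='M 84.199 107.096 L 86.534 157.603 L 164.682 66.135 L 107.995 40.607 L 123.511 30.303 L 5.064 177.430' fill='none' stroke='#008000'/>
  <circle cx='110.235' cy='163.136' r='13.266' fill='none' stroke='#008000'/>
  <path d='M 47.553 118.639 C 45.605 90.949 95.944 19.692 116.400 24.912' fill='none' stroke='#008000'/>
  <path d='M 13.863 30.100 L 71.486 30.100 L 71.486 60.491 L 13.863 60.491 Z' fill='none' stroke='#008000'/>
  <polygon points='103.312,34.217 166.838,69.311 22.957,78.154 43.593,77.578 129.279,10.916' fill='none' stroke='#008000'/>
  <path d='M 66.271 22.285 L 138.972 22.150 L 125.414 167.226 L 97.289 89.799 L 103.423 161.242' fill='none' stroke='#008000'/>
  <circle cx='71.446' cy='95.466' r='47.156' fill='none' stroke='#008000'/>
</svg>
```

viewBox `0 0 193.320 183.206` with mm width/height → 1 unit = 1 mm. Flip: y_m = 183.206 − y_svg.

**Shape 1** — `<path>` open polyline, stroke `#008000` → score (S507, F1325). Machine vertices: (84.199,76.110) → (86.534,25.603) → (164.682,117.071) → (107.995,142.599) → (123.511,152.903) → (5.064,5.776). Open path.

**Shape 2** — `<circle>` circle, stroke `#008000` → score (S507, F1325). Machine vertices: (123.501,20.070) → (119.615,29.450) → (110.235,33.336) → (100.855,29.450) → (96.969,20.070) → (100.855,10.690) → (110.235,6.804) → (119.615,10.690) → (123.501,20.070). Closed: final G1 returns to the first vertex.

**Shape 3** — `<path>` cubic bezier, stroke `#008000` → score (S507, F1325). Control points (SVG): P0=(47.553,118.639), P1=(45.605,90.949), P2=(95.944,19.692), P3=(116.400,24.912); sampled at t=k/4. Machine vertices: (47.553,64.567) → (54.612,91.628) → (73.575,123.772) → (96.739,149.745) → (116.400,158.294). Open path.

**Shape 4** — `<path>` rectangle, stroke `#008000` → score (S507, F1325). Machine vertices: (13.863,153.106) → (71.486,153.106) → (71.486,122.715) → (13.863,122.715) → (13.863,153.106). Closed: final G1 returns to the first vertex.

**Shape 5** — `<polygon>` closed polygon, stroke `#008000` → score (S507, F1325). Machine vertices: (103.312,148.989) → (166.838,113.895) → (22.957,105.052) → (43.593,105.628) → (129.279,172.290) → (103.312,148.989). Closed: final G1 returns to the first vertex.

**Shape 6** — `<path>` open polyline, stroke `#008000` → score (S507, F1325). Machine vertices: (66.271,160.921) → (138.972,161.056) → (125.414,15.980) → (97.289,93.407) → (103.423,21.964). Open path.

**Shape 7** — `<circle>` circle, stroke `#008000` → score (S507, F1325). Machine vertices: (118.602,87.740) → (104.790,121.084) → (71.446,134.896) → (38.102,121.084) → (24.290,87.740) → (38.102,54.396) → (71.446,40.584) → (104.790,54.396) → (118.602,87.740). Closed: final G1 returns to the first vertex.

G21
G90
G0 X84.199 Y76.110
M4 S507
G1 X86.534 Y25.603 F1325
G1 X164.682 Y117.071 F1325
G1 X107.995 Y142.599 F1325
G1 X123.511 Y152.903 F1325
G1 X5.064 Y5.776 F1325
M5
G0 X123.501 Y20.070
M4 S507
G1 X119.615 Y29.450 F1325
G1 X110.235 Y33.336 F1325
G1 X100.855 Y29.450 F1325
G1 X96.969 Y20.070 F1325
G1 X100.855 Y10.690 F1325
G1 X110.235 Y6.804 F1325
G1 X119.615 Y10.690 F1325
G1 X123.501 Y20.070 F1325
M5
G0 X47.553 Y64.567
M4 S507
G1 X54.612 Y91.628 F1325
G1 X73.575 Y123.772 F1325
G1 X96.739 Y149.745 F1325
G1 X116.400 Y158.294 F1325
M5
G0 X13.863 Y153.106
M4 S507
G1 X71.486 Y153.106 F1325
G1 X71.486 Y122.715 F1325
G1 X13.863 Y122.715 F1325
G1 X13.863 Y153.106 F1325
M5
G0 X103.312 Y148.989
M4 S507
G1 X166.838 Y113.895 F1325
G1 X22.957 Y105.052 F1325
G1 X43.593 Y105.628 F1325
G1 X129.279 Y172.290 F1325
G1 X103.312 Y148.989 F1325
M5
G0 X66.271 Y160.921
M4 S507
G1 X138.972 Y161.056 F1325
G1 X125.414 Y15.980 F1325
G1 X97.289 Y93.407 F1325
G1 X103.423 Y21.964 F1325
M5
G0 X118.602 Y87.740
M4 S507
G1 X104.790 Y121.084 F1325
G1 X71.446 Y134.896 F1325
G1 X38.102 Y121.084 F1325
G1 X24.290 Y87.740 F1325
G1 X38.102 Y54.396 F1325
G1 X71.446 Y40.584 F1325
G1 X104.790 Y54.396 F1325
G1 X118.602 Y87.740 F1325
M5
G0 X0.000 Y0.000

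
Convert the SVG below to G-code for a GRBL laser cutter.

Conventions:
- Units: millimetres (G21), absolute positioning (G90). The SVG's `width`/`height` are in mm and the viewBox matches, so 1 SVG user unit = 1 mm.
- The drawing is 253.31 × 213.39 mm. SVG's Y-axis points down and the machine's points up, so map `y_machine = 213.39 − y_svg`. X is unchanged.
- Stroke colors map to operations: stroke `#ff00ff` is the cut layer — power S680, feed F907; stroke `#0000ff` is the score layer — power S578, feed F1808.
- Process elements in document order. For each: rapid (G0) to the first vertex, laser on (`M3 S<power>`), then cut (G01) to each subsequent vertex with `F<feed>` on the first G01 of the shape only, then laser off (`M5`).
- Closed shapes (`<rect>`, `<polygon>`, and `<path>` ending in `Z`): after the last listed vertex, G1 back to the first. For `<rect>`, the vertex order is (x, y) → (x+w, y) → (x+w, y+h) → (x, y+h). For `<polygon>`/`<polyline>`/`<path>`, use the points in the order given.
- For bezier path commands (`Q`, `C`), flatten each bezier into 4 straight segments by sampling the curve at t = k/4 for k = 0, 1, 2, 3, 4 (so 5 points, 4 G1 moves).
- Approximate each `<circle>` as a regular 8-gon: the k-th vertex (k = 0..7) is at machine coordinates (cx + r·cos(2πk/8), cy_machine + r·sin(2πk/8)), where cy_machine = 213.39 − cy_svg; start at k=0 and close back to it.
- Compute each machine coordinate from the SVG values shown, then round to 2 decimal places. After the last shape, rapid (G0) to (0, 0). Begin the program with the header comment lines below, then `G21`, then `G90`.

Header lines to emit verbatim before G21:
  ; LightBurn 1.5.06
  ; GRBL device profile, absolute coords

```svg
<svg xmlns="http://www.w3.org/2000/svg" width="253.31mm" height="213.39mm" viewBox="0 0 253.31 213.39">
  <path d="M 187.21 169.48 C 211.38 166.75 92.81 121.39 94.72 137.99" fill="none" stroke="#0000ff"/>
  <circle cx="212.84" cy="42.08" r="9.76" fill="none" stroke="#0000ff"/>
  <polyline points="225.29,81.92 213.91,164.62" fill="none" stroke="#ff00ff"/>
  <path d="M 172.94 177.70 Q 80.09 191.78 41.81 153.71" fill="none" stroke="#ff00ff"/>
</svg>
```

; LightBurn 1.5.06
; GRBL device profile, absolute coords
G21
G90
G0 X187.21 Y43.91
M3 S578
G01 X182.69 Y52.32 F1808
G01 X149.31 Y66.90
G01 X111.76 Y77.87
G01 X94.72 Y75.40
M5
G0 X222.60 Y171.31
M3 S578
G01 X219.74 Y178.21 F1808
G01 X212.84 Y181.07
G01 X205.94 Y178.21
G01 X203.08 Y171.31
G01 X205.94 Y164.41
G01 X212.84 Y161.55
G01 X219.74 Y164.41
G01 X222.60 Y171.31
M5
G0 X225.29 Y131.47
M3 S680
G01 X213.91 Y48.77 F907
M5
G0 X172.94 Y35.69
M3 S680
G01 X129.93 Y31.91 F907
G01 X93.73 Y34.65
G01 X64.36 Y43.90
G01 X41.81 Y59.68
M5
G0 X0.00 Y0.00

Since the viewBox matches the mm dimensions, user units are millimetres directly. The only transform is the Y-flip y_m = 213.39 − y_svg.

Shape 1 is a cubic bezier drawn with `<path>`. Its stroke #0000ff means score at S578, F1808. After flipping Y the toolpath is (187.21,43.91) → (182.69,52.32) → (149.31,66.90) → (111.76,77.87) → (94.72,75.40).

Shape 2 is a circle drawn with `<circle>`. Its stroke #0000ff means score at S578, F1808. After flipping Y the toolpath is (222.60,171.31) → (219.74,178.21) → (212.84,181.07) → (205.94,178.21) → (203.08,171.31) → (205.94,164.41) → (212.84,161.55) → (219.74,164.41) → (222.60,171.31), returning to the start.

Shape 3 is a line segment drawn with `<polyline>`. Its stroke #ff00ff means cut at S680, F907. After flipping Y the toolpath is (225.29,131.47) → (213.91,48.77).

Shape 4 is a quadratic bezier drawn with `<path>`. Its stroke #ff00ff means cut at S680, F907. After flipping Y the toolpath is (172.94,35.69) → (129.93,31.91) → (93.73,34.65) → (64.36,43.90) → (41.81,59.68).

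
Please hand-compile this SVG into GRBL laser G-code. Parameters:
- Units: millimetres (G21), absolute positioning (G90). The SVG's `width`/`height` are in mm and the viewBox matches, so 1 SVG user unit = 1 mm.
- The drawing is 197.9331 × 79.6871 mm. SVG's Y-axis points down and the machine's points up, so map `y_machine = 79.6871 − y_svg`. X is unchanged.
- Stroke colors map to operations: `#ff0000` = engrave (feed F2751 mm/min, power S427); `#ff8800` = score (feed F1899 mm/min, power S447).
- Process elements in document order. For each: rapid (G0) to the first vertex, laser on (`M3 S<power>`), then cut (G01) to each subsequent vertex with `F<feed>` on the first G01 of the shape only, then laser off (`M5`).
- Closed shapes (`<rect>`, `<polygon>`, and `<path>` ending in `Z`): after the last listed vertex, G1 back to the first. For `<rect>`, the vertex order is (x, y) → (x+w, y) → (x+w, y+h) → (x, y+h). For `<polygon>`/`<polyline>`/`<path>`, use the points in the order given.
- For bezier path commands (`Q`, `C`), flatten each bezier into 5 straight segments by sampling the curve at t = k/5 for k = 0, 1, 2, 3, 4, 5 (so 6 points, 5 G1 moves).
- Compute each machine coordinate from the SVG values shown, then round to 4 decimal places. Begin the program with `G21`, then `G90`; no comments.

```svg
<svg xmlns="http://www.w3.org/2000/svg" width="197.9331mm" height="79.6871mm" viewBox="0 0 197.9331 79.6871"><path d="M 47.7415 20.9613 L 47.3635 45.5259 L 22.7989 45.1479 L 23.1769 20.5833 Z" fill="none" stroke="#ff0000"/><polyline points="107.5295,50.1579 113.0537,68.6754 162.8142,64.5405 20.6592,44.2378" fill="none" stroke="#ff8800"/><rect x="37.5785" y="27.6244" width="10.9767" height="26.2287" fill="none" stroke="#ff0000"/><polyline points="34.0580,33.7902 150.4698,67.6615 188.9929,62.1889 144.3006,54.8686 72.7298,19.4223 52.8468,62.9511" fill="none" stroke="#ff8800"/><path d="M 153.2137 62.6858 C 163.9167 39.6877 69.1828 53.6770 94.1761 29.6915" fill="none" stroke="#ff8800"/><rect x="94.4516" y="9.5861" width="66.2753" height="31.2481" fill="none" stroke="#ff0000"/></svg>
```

1 u = 1 mm; y_m = 79.6871 − y.

[1] `<path>` regular polygon, #ff0000→engrave S427 F2751: (47.7415,58.7258) → (47.3635,34.1612) → (22.7989,34.5392) → (23.1769,59.1038) → (47.7415,58.7258) (closed)

[2] `<polyline>` open polyline, #ff8800→score S447 F1899: (107.5295,29.5292) → (113.0537,11.0117) → (162.8142,15.1466) → (20.6592,35.4493)

[3] `<rect>` rectangle, #ff0000→engrave S427 F2751: (37.5785,52.0627) → (48.5552,52.0627) → (48.5552,25.8340) → (37.5785,25.8340) → (37.5785,52.0627) (closed)

[4] `<polyline>` open polyline, #ff8800→score S447 F1899: (34.0580,45.8969) → (150.4698,12.0256) → (188.9929,17.4982) → (144.3006,24.8185) → (72.7298,60.2648) → (52.8468,16.7360)

[5] `<path>` cubic bezier, #ff8800→score S447 F1899: (153.2137,17.0013) → (148.7844,26.9614) → (129.8581,31.6426) → (107.2427,34.6433) → (91.7461,39.5616) → (94.1761,49.9956)

[6] `<rect>` rectangle, #ff0000→engrave S427 F2751: (94.4516,70.1010) → (160.7269,70.1010) → (160.7269,38.8529) → (94.4516,38.8529) → (94.4516,70.1010) (closed)

G21
G90
G0 X47.7415 Y58.7258
M3 S427
G01 X47.3635 Y34.1612 F2751
G01 X22.7989 Y34.5392
G01 X23.1769 Y59.1038
G01 X47.7415 Y58.7258
M5
G0 X107.5295 Y29.5292
M3 S447
G01 X113.0537 Y11.0117 F1899
G01 X162.8142 Y15.1466
G01 X20.6592 Y35.4493
M5
G0 X37.5785 Y52.0627
M3 S427
G01 X48.5552 Y52.0627 F2751
G01 X48.5552 Y25.8340
G01 X37.5785 Y25.8340
G01 X37.5785 Y52.0627
M5
G0 X34.0580 Y45.8969
M3 S447
G01 X150.4698 Y12.0256 F1899
G01 X188.9929 Y17.4982
G01 X144.3006 Y24.8185
G01 X72.7298 Y60.2648
G01 X52.8468 Y16.7360
M5
G0 X153.2137 Y17.0013
M3 S447
G01 X148.7844 Y26.9614 F1899
G01 X129.8581 Y31.6426
G01 X107.2427 Y34.6433
G01 X91.7461 Y39.5616
G01 X94.1761 Y49.9956
M5
G0 X94.4516 Y70.1010
M3 S427
G01 X160.7269 Y70.1010 F2751
G01 X160.7269 Y38.8529
G01 X94.4516 Y38.8529
G01 X94.4516 Y70.1010
M5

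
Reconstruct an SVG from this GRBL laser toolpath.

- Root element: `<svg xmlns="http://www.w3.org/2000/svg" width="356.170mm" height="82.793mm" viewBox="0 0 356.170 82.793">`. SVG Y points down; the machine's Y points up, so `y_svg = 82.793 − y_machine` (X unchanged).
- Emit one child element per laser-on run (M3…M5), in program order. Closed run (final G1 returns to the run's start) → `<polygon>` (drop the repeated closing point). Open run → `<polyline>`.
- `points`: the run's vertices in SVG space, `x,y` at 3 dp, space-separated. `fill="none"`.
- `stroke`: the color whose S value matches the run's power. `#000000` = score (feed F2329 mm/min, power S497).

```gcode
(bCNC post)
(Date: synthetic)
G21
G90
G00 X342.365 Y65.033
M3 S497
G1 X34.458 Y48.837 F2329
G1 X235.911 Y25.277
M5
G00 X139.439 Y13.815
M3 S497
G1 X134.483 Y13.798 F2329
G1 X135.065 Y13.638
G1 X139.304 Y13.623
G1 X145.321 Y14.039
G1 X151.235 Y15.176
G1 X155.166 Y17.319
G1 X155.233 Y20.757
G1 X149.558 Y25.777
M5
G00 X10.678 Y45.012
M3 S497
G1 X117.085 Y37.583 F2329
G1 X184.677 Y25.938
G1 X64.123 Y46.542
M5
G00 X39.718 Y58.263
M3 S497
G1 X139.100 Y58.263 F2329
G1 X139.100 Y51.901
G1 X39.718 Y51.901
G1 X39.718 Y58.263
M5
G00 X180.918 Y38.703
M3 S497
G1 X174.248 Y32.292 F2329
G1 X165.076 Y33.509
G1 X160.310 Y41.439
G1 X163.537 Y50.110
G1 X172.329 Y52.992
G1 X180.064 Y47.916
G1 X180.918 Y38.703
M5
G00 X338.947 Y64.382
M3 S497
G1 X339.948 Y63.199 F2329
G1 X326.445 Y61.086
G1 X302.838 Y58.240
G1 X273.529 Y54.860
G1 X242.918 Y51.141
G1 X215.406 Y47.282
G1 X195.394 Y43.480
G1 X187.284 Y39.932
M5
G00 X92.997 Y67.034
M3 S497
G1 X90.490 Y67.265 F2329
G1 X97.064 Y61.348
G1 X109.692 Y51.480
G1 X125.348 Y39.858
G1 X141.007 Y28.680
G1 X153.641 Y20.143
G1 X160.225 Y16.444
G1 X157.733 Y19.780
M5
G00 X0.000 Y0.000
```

Each laser-on run becomes one SVG element. Flip Y back into SVG space with y_svg = 82.793 − y_machine. Every run uses S497, so all elements get stroke `#000000` (score).

Run 1: The run is open, so emit a `<polyline>` with points (Y-flipped): 342.365,17.760 34.458,33.956 235.911,57.516.

Run 2: The run is open, so emit a `<polyline>` with points (Y-flipped): 139.439,68.978 134.483,68.995 135.065,69.155 139.304,69.170 145.321,68.754 151.235,67.617 155.166,65.474 155.233,62.036 149.558,57.016.

Run 3: The run is open, so emit a `<polyline>` with points (Y-flipped): 10.678,37.781 117.085,45.210 184.677,56.855 64.123,36.251.

Run 4: The run returns to its start, so emit a `<polygon>` with points (Y-flipped): 39.718,24.530 139.100,24.530 139.100,30.892 39.718,30.892.

Run 5: The run returns to its start, so emit a `<polygon>` with points (Y-flipped): 180.918,44.090 174.248,50.501 165.076,49.284 160.310,41.354 163.537,32.683 172.329,29.801 180.064,34.877.

Run 6: The run is open, so emit a `<polyline>` with points (Y-flipped): 338.947,18.411 339.948,19.594 326.445,21.707 302.838,24.553 273.529,27.933 242.918,31.652 215.406,35.511 195.394,39.313 187.284,42.861.

Run 7: The run is open, so emit a `<polyline>` with points (Y-flipped): 92.997,15.759 90.490,15.528 97.064,21.445 109.692,31.313 125.348,42.935 141.007,54.113 153.641,62.650 160.225,66.349 157.733,63.013.

<svg xmlns="http://www.w3.org/2000/svg" width="356.170mm" height="82.793mm" viewBox="0 0 356.170 82.793">
  <polyline points="342.365,17.760 34.458,33.956 235.911,57.516" fill="none" stroke="#000000"/>
  <polyline points="139.439,68.978 134.483,68.995 135.065,69.155 139.304,69.170 145.321,68.754 151.235,67.617 155.166,65.474 155.233,62.036 149.558,57.016" fill="none" stroke="#000000"/>
  <polyline points="10.678,37.781 117.085,45.210 184.677,56.855 64.123,36.251" fill="none" stroke="#000000"/>
  <polygon points="39.718,24.530 139.100,24.530 139.100,30.892 39.718,30.892" fill="none" stroke="#000000"/>
  <polygon points="180.918,44.090 174.248,50.501 165.076,49.284 160.310,41.354 163.537,32.683 172.329,29.801 180.064,34.877" fill="none" stroke="#000000"/>
  <polyline points="338.947,18.411 339.948,19.594 326.445,21.707 302.838,24.553 273.529,27.933 242.918,31.652 215.406,35.511 195.394,39.313 187.284,42.861" fill="none" stroke="#000000"/>
  <polyline points="92.997,15.759 90.490,15.528 97.064,21.445 109.692,31.313 125.348,42.935 141.007,54.113 153.641,62.650 160.225,66.349 157.733,63.013" fill="none" stroke="#000000"/>
</svg>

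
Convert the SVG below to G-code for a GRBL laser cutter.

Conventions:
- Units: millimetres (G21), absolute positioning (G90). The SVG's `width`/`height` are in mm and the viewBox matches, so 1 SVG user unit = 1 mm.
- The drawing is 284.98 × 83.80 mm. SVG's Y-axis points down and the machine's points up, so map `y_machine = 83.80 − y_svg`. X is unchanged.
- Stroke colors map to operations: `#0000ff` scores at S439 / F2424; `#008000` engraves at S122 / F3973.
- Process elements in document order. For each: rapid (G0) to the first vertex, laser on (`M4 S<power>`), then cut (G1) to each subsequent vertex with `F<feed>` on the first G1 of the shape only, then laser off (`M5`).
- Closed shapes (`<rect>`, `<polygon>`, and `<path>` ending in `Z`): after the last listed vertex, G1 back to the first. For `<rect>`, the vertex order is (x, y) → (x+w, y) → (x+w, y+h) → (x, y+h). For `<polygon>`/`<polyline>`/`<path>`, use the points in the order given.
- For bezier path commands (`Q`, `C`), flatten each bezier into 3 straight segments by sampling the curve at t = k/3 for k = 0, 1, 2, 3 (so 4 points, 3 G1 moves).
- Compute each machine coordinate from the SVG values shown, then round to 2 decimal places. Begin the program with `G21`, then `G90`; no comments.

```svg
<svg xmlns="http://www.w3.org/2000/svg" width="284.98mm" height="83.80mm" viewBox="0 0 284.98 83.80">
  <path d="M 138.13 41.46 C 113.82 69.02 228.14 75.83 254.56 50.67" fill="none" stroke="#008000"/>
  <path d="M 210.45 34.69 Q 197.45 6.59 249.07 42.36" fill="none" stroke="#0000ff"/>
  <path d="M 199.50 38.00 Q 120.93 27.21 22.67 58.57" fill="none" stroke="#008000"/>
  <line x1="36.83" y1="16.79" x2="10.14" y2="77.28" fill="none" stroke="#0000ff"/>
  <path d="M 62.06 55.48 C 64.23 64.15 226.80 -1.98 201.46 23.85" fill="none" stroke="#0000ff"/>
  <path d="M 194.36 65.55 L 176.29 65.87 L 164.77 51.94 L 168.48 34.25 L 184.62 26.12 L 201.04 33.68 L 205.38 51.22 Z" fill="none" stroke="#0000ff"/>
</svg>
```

G21
G90
G0 X138.13 Y42.34
M4 S122
G1 X151.64 Y22.11 F3973
G1 X207.23 Y18.21
G1 X254.56 Y33.13
M5
G0 X210.45 Y49.11
M4 S439
G1 X208.96 Y60.75 F2424
G1 X221.84 Y58.19
G1 X249.07 Y41.44
M5
G0 X199.50 Y45.80
M4 S122
G1 X144.93 Y48.31 F3973
G1 X85.99 Y41.45
G1 X22.67 Y25.23
M5
G0 X36.83 Y67.01
M4 S439
G1 X10.14 Y6.52 F2424
M5
G0 X62.06 Y28.32
M4 S439
G1 X104.80 Y38.41 F2424
G1 X177.06 Y61.30
G1 X201.46 Y59.95
M5
G0 X194.36 Y18.25
M4 S439
G1 X176.29 Y17.93 F2424
G1 X164.77 Y31.86
G1 X168.48 Y49.55
G1 X184.62 Y57.68
G1 X201.04 Y50.12
G1 X205.38 Y32.58
G1 X194.36 Y18.25
M5

viewBox `0 0 284.98 83.80` with mm width/height → 1 unit = 1 mm. Flip: y_m = 83.80 − y_svg.

**Shape 1** — `<path>` cubic bezier, stroke `#008000` → engrave (S122, F3973). Control points (SVG): P0=(138.13,41.46), P1=(113.82,69.02), P2=(228.14,75.83), P3=(254.56,50.67); sampled at t=k/3. Machine vertices: (138.13,42.34) → (151.64,22.11) → (207.23,18.21) → (254.56,33.13). Open path.

**Shape 2** — `<path>` quadratic bezier, stroke `#0000ff` → score (S439, F2424). Control points (SVG): P0=(210.45,34.69), P1=(197.45,6.59), P2=(249.07,42.36); sampled at t=k/3. Machine vertices: (210.45,49.11) → (208.96,60.75) → (221.84,58.19) → (249.07,41.44). Open path.

**Shape 3** — `<path>` quadratic bezier, stroke `#008000` → engrave (S122, F3973). Control points (SVG): P0=(199.50,38.00), P1=(120.93,27.21), P2=(22.67,58.57); sampled at t=k/3. Machine vertices: (199.50,45.80) → (144.93,48.31) → (85.99,41.45) → (22.67,25.23). Open path.

**Shape 4** — `<line>` line segment, stroke `#0000ff` → score (S439, F2424). Machine vertices: (36.83,67.01) → (10.14,6.52). Open path.

**Shape 5** — `<path>` cubic bezier, stroke `#0000ff` → score (S439, F2424). Control points (SVG): P0=(62.06,55.48), P1=(64.23,64.15), P2=(226.80,-1.98), P3=(201.46,23.85); sampled at t=k/3. Machine vertices: (62.06,28.32) → (104.80,38.41) → (177.06,61.30) → (201.46,59.95). Open path.

**Shape 6** — `<path>` regular polygon, stroke `#0000ff` → score (S439, F2424). Machine vertices: (194.36,18.25) → (176.29,17.93) → (164.77,31.86) → (168.48,49.55) → (184.62,57.68) → (201.04,50.12) → (205.38,32.58) → (194.36,18.25). Closed: final G1 returns to the first vertex.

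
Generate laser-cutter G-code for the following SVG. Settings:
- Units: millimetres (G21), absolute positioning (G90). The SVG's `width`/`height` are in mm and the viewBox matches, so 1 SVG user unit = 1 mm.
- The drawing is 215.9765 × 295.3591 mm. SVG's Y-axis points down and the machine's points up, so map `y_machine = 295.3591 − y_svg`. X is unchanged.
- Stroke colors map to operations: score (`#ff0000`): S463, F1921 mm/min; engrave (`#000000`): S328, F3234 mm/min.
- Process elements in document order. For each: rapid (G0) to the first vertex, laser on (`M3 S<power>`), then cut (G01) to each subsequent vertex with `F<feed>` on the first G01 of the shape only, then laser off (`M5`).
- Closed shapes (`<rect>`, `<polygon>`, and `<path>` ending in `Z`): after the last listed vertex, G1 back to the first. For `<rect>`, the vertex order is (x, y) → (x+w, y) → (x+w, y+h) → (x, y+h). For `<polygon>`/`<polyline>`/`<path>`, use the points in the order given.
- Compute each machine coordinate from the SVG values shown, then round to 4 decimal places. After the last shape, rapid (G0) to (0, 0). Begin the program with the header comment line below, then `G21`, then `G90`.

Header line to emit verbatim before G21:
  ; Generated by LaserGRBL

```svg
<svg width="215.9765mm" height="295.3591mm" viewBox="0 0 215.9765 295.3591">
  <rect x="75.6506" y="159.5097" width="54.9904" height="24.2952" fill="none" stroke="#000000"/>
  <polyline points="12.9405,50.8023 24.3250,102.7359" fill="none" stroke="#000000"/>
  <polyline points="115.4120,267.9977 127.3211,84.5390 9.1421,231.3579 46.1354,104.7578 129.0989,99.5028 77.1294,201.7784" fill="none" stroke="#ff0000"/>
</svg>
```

; Generated by LaserGRBL
G21
G90
G0 X75.6506 Y135.8494
M3 S328
G01 X130.6410 Y135.8494 F3234
G01 X130.6410 Y111.5542
G01 X75.6506 Y111.5542
G01 X75.6506 Y135.8494
M5
G0 X12.9405 Y244.5568
M3 S328
G01 X24.3250 Y192.6232 F3234
M5
G0 X115.4120 Y27.3614
M3 S463
G01 X127.3211 Y210.8201 F1921
G01 X9.1421 Y64.0012
G01 X46.1354 Y190.6013
G01 X129.0989 Y195.8563
G01 X77.1294 Y93.5807
M5
G0 X0.0000 Y0.0000

Since the viewBox matches the mm dimensions, user units are millimetres directly. The only transform is the Y-flip y_m = 295.3591 − y_svg.

Shape 1 is a rectangle drawn with `<rect>`. Its stroke #000000 means engrave at S328, F3234. After flipping Y the toolpath is (75.6506,135.8494) → (130.6410,135.8494) → (130.6410,111.5542) → (75.6506,111.5542) → (75.6506,135.8494), returning to the start.

Shape 2 is a line segment drawn with `<polyline>`. Its stroke #000000 means engrave at S328, F3234. After flipping Y the toolpath is (12.9405,244.5568) → (24.3250,192.6232).

Shape 3 is a open polyline drawn with `<polyline>`. Its stroke #ff0000 means score at S463, F1921. After flipping Y the toolpath is (115.4120,27.3614) → (127.3211,210.8201) → (9.1421,64.0012) → (46.1354,190.6013) → (129.0989,195.8563) → (77.1294,93.5807).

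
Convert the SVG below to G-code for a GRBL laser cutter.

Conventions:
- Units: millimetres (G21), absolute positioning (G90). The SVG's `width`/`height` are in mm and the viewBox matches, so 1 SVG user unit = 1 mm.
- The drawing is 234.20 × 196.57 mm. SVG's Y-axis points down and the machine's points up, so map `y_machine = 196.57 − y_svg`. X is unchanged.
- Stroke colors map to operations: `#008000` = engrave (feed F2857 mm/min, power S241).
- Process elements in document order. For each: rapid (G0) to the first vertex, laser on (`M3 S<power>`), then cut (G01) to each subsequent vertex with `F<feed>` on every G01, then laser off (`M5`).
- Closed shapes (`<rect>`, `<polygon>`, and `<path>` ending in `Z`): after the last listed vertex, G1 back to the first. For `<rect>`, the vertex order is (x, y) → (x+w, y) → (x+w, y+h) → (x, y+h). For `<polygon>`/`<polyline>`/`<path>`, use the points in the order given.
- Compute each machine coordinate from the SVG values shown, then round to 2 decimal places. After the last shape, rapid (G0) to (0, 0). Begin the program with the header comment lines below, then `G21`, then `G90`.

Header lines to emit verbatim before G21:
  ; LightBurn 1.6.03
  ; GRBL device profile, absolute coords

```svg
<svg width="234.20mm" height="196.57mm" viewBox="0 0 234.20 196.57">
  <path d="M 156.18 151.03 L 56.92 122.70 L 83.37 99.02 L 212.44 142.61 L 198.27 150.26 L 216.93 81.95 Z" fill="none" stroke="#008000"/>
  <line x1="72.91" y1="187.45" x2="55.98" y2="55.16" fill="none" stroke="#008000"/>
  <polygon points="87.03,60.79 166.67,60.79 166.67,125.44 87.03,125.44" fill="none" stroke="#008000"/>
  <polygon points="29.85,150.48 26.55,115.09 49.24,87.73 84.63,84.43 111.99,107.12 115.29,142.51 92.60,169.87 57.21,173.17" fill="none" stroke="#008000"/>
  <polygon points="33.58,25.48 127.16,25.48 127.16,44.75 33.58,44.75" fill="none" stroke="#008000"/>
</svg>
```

; LightBurn 1.6.03
; GRBL device profile, absolute coords
G21
G90
G0 X156.18 Y45.54
M3 S241
G01 X56.92 Y73.87 F2857
G01 X83.37 Y97.55 F2857
G01 X212.44 Y53.96 F2857
G01 X198.27 Y46.31 F2857
G01 X216.93 Y114.62 F2857
G01 X156.18 Y45.54 F2857
M5
G0 X72.91 Y9.12
M3 S241
G01 X55.98 Y141.41 F2857
M5
G0 X87.03 Y135.78
M3 S241
G01 X166.67 Y135.78 F2857
G01 X166.67 Y71.13 F2857
G01 X87.03 Y71.13 F2857
G01 X87.03 Y135.78 F2857
M5
G0 X29.85 Y46.09
M3 S241
G01 X26.55 Y81.48 F2857
G01 X49.24 Y108.84 F2857
G01 X84.63 Y112.14 F2857
G01 X111.99 Y89.45 F2857
G01 X115.29 Y54.06 F2857
G01 X92.60 Y26.70 F2857
G01 X57.21 Y23.40 F2857
G01 X29.85 Y46.09 F2857
M5
G0 X33.58 Y171.09
M3 S241
G01 X127.16 Y171.09 F2857
G01 X127.16 Y151.82 F2857
G01 X33.58 Y151.82 F2857
G01 X33.58 Y171.09 F2857
M5
G0 X0.00 Y0.00

1 u = 1 mm; y_m = 196.57 − y.

[1] `<path>` closed polygon, #008000→engrave S241 F2857: (156.18,45.54) → (56.92,73.87) → (83.37,97.55) → (212.44,53.96) → (198.27,46.31) → (216.93,114.62) → (156.18,45.54) (closed)

[2] `<line>` line segment, #008000→engrave S241 F2857: (72.91,9.12) → (55.98,141.41)

[3] `<polygon>` rectangle, #008000→engrave S241 F2857: (87.03,135.78) → (166.67,135.78) → (166.67,71.13) → (87.03,71.13) → (87.03,135.78) (closed)

[4] `<polygon>` regular polygon, #008000→engrave S241 F2857: (29.85,46.09) → (26.55,81.48) → (49.24,108.84) → (84.63,112.14) → (111.99,89.45) → (115.29,54.06) → (92.60,26.70) → (57.21,23.40) → (29.85,46.09) (closed)

[5] `<polygon>` rectangle, #008000→engrave S241 F2857: (33.58,171.09) → (127.16,171.09) → (127.16,151.82) → (33.58,151.82) → (33.58,171.09) (closed)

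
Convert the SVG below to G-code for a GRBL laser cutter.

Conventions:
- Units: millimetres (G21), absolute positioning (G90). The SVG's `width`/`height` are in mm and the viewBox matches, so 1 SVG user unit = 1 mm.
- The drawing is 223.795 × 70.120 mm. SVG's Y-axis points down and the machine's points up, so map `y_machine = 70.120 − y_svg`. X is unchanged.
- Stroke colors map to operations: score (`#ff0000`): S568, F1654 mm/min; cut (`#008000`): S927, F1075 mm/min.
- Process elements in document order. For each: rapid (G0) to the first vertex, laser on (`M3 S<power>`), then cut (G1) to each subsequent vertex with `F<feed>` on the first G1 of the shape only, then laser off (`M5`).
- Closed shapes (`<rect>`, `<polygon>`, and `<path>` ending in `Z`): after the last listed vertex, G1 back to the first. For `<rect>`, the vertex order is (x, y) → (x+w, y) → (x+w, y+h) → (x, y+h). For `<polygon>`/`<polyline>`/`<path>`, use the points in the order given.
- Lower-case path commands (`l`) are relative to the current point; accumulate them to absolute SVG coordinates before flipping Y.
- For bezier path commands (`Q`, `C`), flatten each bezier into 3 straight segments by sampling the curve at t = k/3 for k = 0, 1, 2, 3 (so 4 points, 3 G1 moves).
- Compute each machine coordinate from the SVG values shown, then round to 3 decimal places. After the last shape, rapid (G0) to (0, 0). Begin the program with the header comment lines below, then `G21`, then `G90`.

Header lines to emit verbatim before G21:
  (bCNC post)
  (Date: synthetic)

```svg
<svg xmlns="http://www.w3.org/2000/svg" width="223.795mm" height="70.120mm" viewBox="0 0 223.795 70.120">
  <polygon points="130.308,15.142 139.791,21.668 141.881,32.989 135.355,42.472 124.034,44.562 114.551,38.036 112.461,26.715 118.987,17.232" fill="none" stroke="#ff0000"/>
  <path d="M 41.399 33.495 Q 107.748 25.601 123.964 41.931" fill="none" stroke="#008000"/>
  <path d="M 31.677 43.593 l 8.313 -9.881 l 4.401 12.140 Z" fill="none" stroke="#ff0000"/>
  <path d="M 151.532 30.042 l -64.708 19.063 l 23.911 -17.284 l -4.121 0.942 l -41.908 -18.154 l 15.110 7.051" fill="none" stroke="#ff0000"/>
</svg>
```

(bCNC post)
(Date: synthetic)
G21
G90
G0 X130.308 Y54.978
M3 S568
G1 X139.791 Y48.452 F1654
G1 X141.881 Y37.131
G1 X135.355 Y27.648
G1 X124.034 Y25.558
G1 X114.551 Y32.084
G1 X112.461 Y43.405
G1 X118.987 Y52.888
G1 X130.308 Y54.978
M5
G0 X41.399 Y36.625
M3 S927
G1 X80.061 Y39.196 F1075
G1 X107.583 Y36.384
G1 X123.964 Y28.189
M5
G0 X31.677 Y26.527
M3 S568
G1 X39.990 Y36.408 F1654
G1 X44.391 Y24.268
G1 X31.677 Y26.527
M5
G0 X151.532 Y40.078
M3 S568
G1 X86.824 Y21.015 F1654
G1 X110.735 Y38.299
G1 X106.614 Y37.357
G1 X64.706 Y55.511
G1 X79.816 Y48.460
M5
G0 X0.000 Y0.000

viewBox `0 0 223.795 70.120` with mm width/height → 1 unit = 1 mm. Flip: y_m = 70.120 − y_svg.

**Shape 1** — `<polygon>` regular polygon, stroke `#ff0000` → score (S568, F1654). Machine vertices: (130.308,54.978) → (139.791,48.452) → (141.881,37.131) → (135.355,27.648) → (124.034,25.558) → (114.551,32.084) → (112.461,43.405) → (118.987,52.888) → (130.308,54.978). Closed: final G1 returns to the first vertex.

**Shape 2** — `<path>` quadratic bezier, stroke `#008000` → cut (S927, F1075). Control points (SVG): P0=(41.399,33.495), P1=(107.748,25.601), P2=(123.964,41.931); sampled at t=k/3. Machine vertices: (41.399,36.625) → (80.061,39.196) → (107.583,36.384) → (123.964,28.189). Open path.

**Shape 3** — `<path>` regular polygon, stroke `#ff0000` → score (S568, F1654). Machine vertices: (31.677,26.527) → (39.990,36.408) → (44.391,24.268) → (31.677,26.527). Closed: final G1 returns to the first vertex.

**Shape 4** — `<path>` open polyline, stroke `#ff0000` → score (S568, F1654). Machine vertices: (151.532,40.078) → (86.824,21.015) → (110.735,38.299) → (106.614,37.357) → (64.706,55.511) → (79.816,48.460). Open path.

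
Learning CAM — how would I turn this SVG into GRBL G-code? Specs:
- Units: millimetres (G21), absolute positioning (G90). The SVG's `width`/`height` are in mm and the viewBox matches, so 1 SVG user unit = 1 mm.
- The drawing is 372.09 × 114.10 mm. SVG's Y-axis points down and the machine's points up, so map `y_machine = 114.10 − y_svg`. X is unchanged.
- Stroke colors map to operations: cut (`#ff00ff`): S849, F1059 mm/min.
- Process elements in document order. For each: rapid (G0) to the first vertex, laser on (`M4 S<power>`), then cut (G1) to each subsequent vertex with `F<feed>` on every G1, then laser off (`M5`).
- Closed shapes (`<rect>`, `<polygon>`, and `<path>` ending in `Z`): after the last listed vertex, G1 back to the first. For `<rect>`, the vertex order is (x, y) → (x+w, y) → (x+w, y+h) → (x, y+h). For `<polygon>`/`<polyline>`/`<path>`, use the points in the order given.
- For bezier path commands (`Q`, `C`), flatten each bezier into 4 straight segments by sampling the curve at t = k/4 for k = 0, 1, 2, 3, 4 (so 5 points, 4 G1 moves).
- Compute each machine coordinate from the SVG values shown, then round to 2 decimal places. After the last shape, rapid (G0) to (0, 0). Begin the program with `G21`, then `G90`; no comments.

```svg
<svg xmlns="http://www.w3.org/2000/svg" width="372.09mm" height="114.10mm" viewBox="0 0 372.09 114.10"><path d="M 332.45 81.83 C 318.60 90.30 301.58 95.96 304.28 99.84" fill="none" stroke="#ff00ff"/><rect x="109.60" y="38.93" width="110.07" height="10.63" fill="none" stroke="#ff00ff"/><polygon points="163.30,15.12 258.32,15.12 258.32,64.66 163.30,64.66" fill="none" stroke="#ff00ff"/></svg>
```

Since the viewBox matches the mm dimensions, user units are millimetres directly. The only transform is the Y-flip y_m = 114.10 − y_svg.

Shape 1 is a cubic bezier drawn with `<path>`. Its stroke #ff00ff means cut at S849, F1059. After flipping Y the toolpath is (332.45,32.27) → (321.83,26.43) → (312.16,21.54) → (305.59,17.52) → (304.28,14.26).

Shape 2 is a rectangle drawn with `<rect>`. Its stroke #ff00ff means cut at S849, F1059. After flipping Y the toolpath is (109.60,75.17) → (219.67,75.17) → (219.67,64.54) → (109.60,64.54) → (109.60,75.17), returning to the start.

Shape 3 is a rectangle drawn with `<polygon>`. Its stroke #ff00ff means cut at S849, F1059. After flipping Y the toolpath is (163.30,98.98) → (258.32,98.98) → (258.32,49.44) → (163.30,49.44) → (163.30,98.98), returning to the start.

G21
G90
G0 X332.45 Y32.27
M4 S849
G1 X321.83 Y26.43 F1059
G1 X312.16 Y21.54 F1059
G1 X305.59 Y17.52 F1059
G1 X304.28 Y14.26 F1059
M5
G0 X109.60 Y75.17
M4 S849
G1 X219.67 Y75.17 F1059
G1 X219.67 Y64.54 F1059
G1 X109.60 Y64.54 F1059
G1 X109.60 Y75.17 F1059
M5
G0 X163.30 Y98.98
M4 S849
G1 X258.32 Y98.98 F1059
G1 X258.32 Y49.44 F1059
G1 X163.30 Y49.44 F1059
G1 X163.30 Y98.98 F1059
M5
G0 X0.00 Y0.00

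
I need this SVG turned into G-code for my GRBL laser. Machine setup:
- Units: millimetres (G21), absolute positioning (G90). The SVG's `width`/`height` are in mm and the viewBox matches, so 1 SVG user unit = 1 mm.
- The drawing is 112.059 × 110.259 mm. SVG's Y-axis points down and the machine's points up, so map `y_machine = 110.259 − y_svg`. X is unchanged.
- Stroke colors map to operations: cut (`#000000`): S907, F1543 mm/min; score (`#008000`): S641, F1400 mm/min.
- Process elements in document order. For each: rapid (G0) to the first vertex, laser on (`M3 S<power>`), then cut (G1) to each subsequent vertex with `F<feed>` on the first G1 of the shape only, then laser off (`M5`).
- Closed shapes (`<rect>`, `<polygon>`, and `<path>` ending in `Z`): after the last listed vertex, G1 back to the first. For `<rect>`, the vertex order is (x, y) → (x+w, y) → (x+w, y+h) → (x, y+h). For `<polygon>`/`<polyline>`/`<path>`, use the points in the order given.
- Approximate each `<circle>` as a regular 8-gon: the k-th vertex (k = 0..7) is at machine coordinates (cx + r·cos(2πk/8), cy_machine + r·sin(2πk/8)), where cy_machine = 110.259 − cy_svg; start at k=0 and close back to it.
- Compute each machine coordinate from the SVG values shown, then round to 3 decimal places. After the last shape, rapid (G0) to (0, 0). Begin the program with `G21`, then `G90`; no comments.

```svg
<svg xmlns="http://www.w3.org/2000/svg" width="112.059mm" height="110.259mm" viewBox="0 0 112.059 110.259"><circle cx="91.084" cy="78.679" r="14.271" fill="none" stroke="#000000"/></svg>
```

1 u = 1 mm; y_m = 110.259 − y.

[1] `<circle>` circle, #000000→cut S907 F1543: (105.355,31.580) → (101.175,41.671) → (91.084,45.851) → (80.993,41.671) → (76.813,31.580) → (80.993,21.489) → (91.084,17.309) → (101.175,21.489) → (105.355,31.580) (closed)

G21
G90
G0 X105.355 Y31.580
M3 S907
G1 X101.175 Y41.671 F1543
G1 X91.084 Y45.851
G1 X80.993 Y41.671
G1 X76.813 Y31.580
G1 X80.993 Y21.489
G1 X91.084 Y17.309
G1 X101.175 Y21.489
G1 X105.355 Y31.580
M5
G0 X0.000 Y0.000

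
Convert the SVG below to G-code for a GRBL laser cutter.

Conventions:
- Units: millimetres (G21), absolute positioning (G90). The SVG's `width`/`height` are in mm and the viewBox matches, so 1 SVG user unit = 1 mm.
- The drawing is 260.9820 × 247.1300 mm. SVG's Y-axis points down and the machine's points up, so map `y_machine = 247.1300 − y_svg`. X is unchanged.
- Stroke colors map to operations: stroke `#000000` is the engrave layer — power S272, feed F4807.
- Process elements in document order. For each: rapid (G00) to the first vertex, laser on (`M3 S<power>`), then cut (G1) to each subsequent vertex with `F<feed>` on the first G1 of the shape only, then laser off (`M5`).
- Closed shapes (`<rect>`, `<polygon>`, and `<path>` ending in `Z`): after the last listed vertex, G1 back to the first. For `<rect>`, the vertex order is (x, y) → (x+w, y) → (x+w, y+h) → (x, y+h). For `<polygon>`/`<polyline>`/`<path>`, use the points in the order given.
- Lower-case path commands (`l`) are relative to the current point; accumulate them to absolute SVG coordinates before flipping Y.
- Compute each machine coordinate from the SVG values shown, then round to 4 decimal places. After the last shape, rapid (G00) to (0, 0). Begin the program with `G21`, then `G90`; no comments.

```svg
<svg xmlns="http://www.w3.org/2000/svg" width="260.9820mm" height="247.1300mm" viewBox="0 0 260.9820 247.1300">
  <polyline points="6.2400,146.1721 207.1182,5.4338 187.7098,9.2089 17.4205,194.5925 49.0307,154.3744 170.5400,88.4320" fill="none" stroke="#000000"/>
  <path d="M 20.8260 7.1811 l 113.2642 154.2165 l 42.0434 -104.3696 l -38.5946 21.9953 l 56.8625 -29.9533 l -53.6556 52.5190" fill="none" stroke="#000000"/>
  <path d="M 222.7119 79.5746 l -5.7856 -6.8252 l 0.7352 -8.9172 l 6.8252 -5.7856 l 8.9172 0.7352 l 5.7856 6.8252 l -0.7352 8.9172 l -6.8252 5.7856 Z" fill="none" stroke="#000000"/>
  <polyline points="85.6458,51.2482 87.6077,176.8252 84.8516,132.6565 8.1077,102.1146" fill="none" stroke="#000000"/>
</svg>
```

viewBox `0 0 260.9820 247.1300` with mm width/height → 1 unit = 1 mm. Flip: y_m = 247.1300 − y_svg.

**Shape 1** — `<polyline>` open polyline, stroke `#000000` → engrave (S272, F4807). Machine vertices: (6.2400,100.9579) → (207.1182,241.6962) → (187.7098,237.9211) → (17.4205,52.5375) → (49.0307,92.7556) → (170.5400,158.6980). Open path.

**Shape 2** — `<path>` open polyline, stroke `#000000` → engrave (S272, F4807). Machine vertices: (20.8260,239.9489) → (134.0902,85.7324) → (176.1336,190.1020) → (137.5390,168.1067) → (194.4015,198.0600) → (140.7459,145.5410). Open path.

**Shape 3** — `<path>` regular polygon, stroke `#000000` → engrave (S272, F4807). Machine vertices: (222.7119,167.5554) → (216.9263,174.3806) → (217.6615,183.2978) → (224.4867,189.0834) → (233.4039,188.3482) → (239.1895,181.5230) → (238.4543,172.6058) → (231.6291,166.8202) → (222.7119,167.5554). Closed: final G1 returns to the first vertex.

**Shape 4** — `<polyline>` open polyline, stroke `#000000` → engrave (S272, F4807). Machine vertices: (85.6458,195.8818) → (87.6077,70.3048) → (84.8516,114.4735) → (8.1077,145.0154). Open path.

G21
G90
G00 X6.2400 Y100.9579
M3 S272
G1 X207.1182 Y241.6962 F4807
G1 X187.7098 Y237.9211
G1 X17.4205 Y52.5375
G1 X49.0307 Y92.7556
G1 X170.5400 Y158.6980
M5
G00 X20.8260 Y239.9489
M3 S272
G1 X134.0902 Y85.7324 F4807
G1 X176.1336 Y190.1020
G1 X137.5390 Y168.1067
G1 X194.4015 Y198.0600
G1 X140.7459 Y145.5410
M5
G00 X222.7119 Y167.5554
M3 S272
G1 X216.9263 Y174.3806 F4807
G1 X217.6615 Y183.2978
G1 X224.4867 Y189.0834
G1 X233.4039 Y188.3482
G1 X239.1895 Y181.5230
G1 X238.4543 Y172.6058
G1 X231.6291 Y166.8202
G1 X222.7119 Y167.5554
M5
G00 X85.6458 Y195.8818
M3 S272
G1 X87.6077 Y70.3048 F4807
G1 X84.8516 Y114.4735
G1 X8.1077 Y145.0154
M5
G00 X0.0000 Y0.0000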